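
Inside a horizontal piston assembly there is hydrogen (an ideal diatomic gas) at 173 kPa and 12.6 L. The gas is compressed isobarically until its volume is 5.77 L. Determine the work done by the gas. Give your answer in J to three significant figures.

W ≈ -1180 J

Isobaric: W = P ΔV.
W = (173 kPa)(5.77 − 12.6 L) = (173)(-6.83) = -1182 J.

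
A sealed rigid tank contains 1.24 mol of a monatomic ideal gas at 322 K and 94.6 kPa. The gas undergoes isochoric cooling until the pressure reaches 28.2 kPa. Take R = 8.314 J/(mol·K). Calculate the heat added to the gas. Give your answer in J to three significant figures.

Constant volume ⇒ W = 0, so Q = ΔU = nCᵥΔT with Cᵥ = 3R/2 = 12.47 J/(mol·K).
At constant V, T₂/T₁ = P₂/P₁ ⇒ ΔT = T₁(P₂/P₁ − 1) = 322·(28.2/94.6 − 1) = -226 K.
ΔU = (1.24)(12.47)(-226) = -3495 J.

Q ≈ -3500 J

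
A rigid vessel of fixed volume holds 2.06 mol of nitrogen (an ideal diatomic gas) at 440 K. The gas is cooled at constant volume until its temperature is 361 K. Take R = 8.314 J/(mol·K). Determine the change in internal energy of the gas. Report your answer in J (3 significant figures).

ΔU ≈ -3380 J

Constant volume ⇒ W = 0, so Q = ΔU = nCᵥΔT with Cᵥ = 5R/2 = 20.79 J/(mol·K).
ΔU = (2.06)(20.79)(361 − 440) = -3383 J.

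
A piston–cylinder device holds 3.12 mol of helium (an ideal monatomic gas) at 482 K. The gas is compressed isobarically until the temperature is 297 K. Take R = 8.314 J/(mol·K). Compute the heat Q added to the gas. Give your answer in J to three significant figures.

Isobaric: W = nRΔT = (3.12)(8.314)(-185) = -4799 J.
ΔU = nCᵥΔT with Cᵥ = 3R/2: ΔU = (3.12)(12.47)(-185) = -7198 J.
Q = ΔU + W = -7198 − 4799 = -11997 J.

Q ≈ -12000 J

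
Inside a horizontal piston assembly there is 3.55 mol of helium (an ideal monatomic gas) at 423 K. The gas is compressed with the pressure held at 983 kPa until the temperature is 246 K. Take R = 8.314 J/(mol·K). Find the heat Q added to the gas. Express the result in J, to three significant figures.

Isobaric: W = nRΔT = (3.55)(8.314)(-177) = -5224 J.
ΔU = nCᵥΔT with Cᵥ = 3R/2: ΔU = (3.55)(12.47)(-177) = -7836 J.
Q = ΔU + W = -7836 − 5224 = -13060 J.

Q ≈ -13100 J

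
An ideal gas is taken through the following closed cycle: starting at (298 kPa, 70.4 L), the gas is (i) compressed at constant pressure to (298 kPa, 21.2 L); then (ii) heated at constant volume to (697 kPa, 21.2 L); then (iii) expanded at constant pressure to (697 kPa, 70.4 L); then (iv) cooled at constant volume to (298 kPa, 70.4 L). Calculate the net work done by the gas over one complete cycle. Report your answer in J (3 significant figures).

W_net ≈ 19600 J

Constant-volume legs do no work.
W(i) = (298)(21.2 − 70.4) = -14662 J; W(iii) = (697)(70.4 − 21.2) = 34292 J.
W_net = -14662 + 34292 = 19631 J (the clockwise enclosed area).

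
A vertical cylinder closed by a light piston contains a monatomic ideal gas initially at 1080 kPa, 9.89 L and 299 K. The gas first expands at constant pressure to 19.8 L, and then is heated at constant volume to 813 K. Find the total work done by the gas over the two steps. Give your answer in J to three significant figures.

Step 1 (isobaric): W = PΔV = (1080 kPa)(19.8 − 9.89 L) = 10703 J.
Step 2 (isochoric): W = 0 (constant volume).
W_total = 10703 + 0 = 10703 J.

W_total ≈ 10700 J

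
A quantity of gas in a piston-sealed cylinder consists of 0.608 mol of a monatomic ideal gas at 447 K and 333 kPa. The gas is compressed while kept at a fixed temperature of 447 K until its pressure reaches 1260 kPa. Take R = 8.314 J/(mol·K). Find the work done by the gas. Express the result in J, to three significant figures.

Isothermal process: W = nRT ln(V₂/V₁) = nRT ln(P₁/P₂).
W = (0.608)(8.314)(447) × ln(333/1260)
  = 2260 × ln(0.2643) = 2260 × -1.331
W_by_gas = -3007 J.

W ≈ -3010 J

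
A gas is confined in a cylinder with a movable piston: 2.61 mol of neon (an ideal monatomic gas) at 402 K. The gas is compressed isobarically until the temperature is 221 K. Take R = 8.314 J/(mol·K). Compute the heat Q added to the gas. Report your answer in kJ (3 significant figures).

Isobaric: W = nRΔT = (2.61)(8.314)(-181) = -3928 J.
ΔU = nCᵥΔT with Cᵥ = 3R/2: ΔU = (2.61)(12.47)(-181) = -5891 J.
Q = ΔU + W = -5891 − 3928 = -9819 J.

Q ≈ -9.82 kJ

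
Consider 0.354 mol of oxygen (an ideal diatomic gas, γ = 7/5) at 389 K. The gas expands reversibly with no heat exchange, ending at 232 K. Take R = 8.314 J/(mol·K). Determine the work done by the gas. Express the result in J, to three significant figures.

W ≈ 1160 J

Adiabatic ⇒ Q = 0, so W_by = −ΔU = nCᵥ(T₁ − T₂).
Cᵥ = 5R/2 = 20.79 J/(mol·K).
W = (0.354)(20.79)(389 − 232) = 1155 J.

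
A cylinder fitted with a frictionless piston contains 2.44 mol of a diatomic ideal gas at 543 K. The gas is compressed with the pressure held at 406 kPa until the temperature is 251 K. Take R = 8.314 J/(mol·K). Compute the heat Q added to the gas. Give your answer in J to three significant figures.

Isobaric: W = nRΔT = (2.44)(8.314)(-292) = -5924 J.
ΔU = nCᵥΔT with Cᵥ = 5R/2: ΔU = (2.44)(20.79)(-292) = -14809 J.
Q = ΔU + W = -14809 − 5924 = -20732 J.

Q ≈ -20700 J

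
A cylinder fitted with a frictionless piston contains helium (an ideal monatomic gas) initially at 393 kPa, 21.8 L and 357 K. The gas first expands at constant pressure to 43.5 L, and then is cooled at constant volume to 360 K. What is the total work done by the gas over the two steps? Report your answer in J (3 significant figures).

Step 1 (isobaric): W = PΔV = (393 kPa)(43.5 − 21.8 L) = 8528 J.
Step 2 (isochoric): W = 0 (constant volume).
W_total = 8528 + 0 = 8528 J.

W_total ≈ 8530 J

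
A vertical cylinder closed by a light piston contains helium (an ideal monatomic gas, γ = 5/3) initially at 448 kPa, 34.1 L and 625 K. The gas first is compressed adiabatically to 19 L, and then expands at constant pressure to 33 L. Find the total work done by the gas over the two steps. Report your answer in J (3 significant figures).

Step 1 (adiabatic): W = (P₁V₁ − P₂V₂)/(γ−1) = (15277 − 22561)/0.667 = -10927 J.
After step 1: P = 1187 kPa, V = 19 L, T = 923 K.
Step 2 (isobaric): W = PΔV = (1187 kPa)(33 − 19 L) = 16624 J.
W_total = -10927 + 16624 = 5697 J.

W_total ≈ 5700 J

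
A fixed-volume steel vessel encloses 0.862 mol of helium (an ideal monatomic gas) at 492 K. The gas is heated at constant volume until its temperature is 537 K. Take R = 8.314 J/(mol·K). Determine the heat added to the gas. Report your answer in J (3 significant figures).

Constant volume ⇒ W = 0, so Q = ΔU = nCᵥΔT with Cᵥ = 3R/2 = 12.47 J/(mol·K).
ΔU = (0.862)(12.47)(537 − 492) = 483.8 J.

Q ≈ 484 J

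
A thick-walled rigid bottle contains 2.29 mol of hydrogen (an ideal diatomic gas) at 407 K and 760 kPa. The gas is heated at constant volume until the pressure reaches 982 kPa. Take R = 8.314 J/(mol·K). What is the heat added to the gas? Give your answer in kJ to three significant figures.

Q ≈ 5.66 kJ

Constant volume ⇒ W = 0, so Q = ΔU = nCᵥΔT with Cᵥ = 5R/2 = 20.79 J/(mol·K).
At constant V, T₂/T₁ = P₂/P₁ ⇒ ΔT = T₁(P₂/P₁ − 1) = 407·(982/760 − 1) = 118.9 K.
ΔU = (2.29)(20.79)(118.9) = 5659 J.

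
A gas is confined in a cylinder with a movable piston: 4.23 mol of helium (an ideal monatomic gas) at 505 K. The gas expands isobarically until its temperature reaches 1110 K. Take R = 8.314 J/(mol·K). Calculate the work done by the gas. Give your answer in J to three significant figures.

W ≈ 21300 J

Isobaric: W = P ΔV = nR ΔT.
W = (4.23)(8.314)(1110 − 505) = 21277 J.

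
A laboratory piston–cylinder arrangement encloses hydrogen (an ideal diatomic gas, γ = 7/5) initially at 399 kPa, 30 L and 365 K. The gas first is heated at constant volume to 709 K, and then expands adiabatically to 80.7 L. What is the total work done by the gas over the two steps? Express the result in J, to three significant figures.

Step 1 (isochoric): W = 0 (constant volume).
After step 1: P = 775 kPa (V unchanged).
Step 2 (adiabatic): W = (P₁V₁ − P₂V₂)/(γ−1) = (23251 − 15651)/0.4 = 19000 J.
W_total = 0 + 19000 = 19000 J.

W_total ≈ 19000 J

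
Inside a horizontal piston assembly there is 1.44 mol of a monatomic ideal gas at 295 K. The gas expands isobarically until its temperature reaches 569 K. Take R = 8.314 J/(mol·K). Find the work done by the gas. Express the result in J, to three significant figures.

Isobaric: W = P ΔV = nR ΔT.
W = (1.44)(8.314)(569 − 295) = 3280 J.

W ≈ 3280 J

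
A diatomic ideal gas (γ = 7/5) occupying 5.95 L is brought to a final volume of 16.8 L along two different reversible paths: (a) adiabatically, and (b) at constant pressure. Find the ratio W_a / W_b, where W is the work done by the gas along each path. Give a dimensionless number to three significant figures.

W_a / W_b ≈ 0.466

Path (a) adiabatic: W = P₁V₁(1 − (V₁/V₂)^(γ−1))/(γ−1) → W_a/(P₁V₁) = 0.8495.
Path (b) isobaric: W = P₁(V₂ − V₁) → W_b/(P₁V₁) = 1.824.
W_a / W_b = 0.8495 / 1.824 = 0.4658.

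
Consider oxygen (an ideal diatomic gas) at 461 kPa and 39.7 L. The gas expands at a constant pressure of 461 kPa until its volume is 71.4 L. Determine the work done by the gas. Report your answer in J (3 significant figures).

W ≈ 14600 J

Isobaric: W = P ΔV.
W = (461 kPa)(71.4 − 39.7 L) = (461)(31.7) = 14614 J.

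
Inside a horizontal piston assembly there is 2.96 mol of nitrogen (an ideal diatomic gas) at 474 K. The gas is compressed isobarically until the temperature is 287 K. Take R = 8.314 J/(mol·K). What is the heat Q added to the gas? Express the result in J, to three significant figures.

Q ≈ -16100 J

Isobaric: W = nRΔT = (2.96)(8.314)(-187) = -4602 J.
ΔU = nCᵥΔT with Cᵥ = 5R/2: ΔU = (2.96)(20.79)(-187) = -11505 J.
Q = ΔU + W = -11505 − 4602 = -16107 J.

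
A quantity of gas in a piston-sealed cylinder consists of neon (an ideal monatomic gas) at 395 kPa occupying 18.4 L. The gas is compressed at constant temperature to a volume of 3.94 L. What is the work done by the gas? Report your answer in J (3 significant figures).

W ≈ -11200 J

Isothermal: W = nRT ln(V₂/V₁) = P₁V₁ ln(V₂/V₁).
P₁V₁ = (395 kPa)(18.4 L) = 7268 J.
W = 7268 × ln(3.94/18.4) = 7268 × -1.541
W_by_gas = -11201 J.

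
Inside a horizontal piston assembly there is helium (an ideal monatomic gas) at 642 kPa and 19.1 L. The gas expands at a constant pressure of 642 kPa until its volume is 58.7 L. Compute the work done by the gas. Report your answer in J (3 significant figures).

Isobaric: W = P ΔV.
W = (642 kPa)(58.7 − 19.1 L) = (642)(39.6) = 25423 J.

W ≈ 25400 J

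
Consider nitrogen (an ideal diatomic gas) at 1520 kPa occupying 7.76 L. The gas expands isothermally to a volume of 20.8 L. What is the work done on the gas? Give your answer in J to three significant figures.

Isothermal: W = nRT ln(V₂/V₁) = P₁V₁ ln(V₂/V₁).
P₁V₁ = (1520 kPa)(7.76 L) = 11795 J.
W = 11795 × ln(20.8/7.76) = 11795 × 0.986
W_by_gas = 11630 J; work on gas = −W_by = -11630 J.

W ≈ -11600 J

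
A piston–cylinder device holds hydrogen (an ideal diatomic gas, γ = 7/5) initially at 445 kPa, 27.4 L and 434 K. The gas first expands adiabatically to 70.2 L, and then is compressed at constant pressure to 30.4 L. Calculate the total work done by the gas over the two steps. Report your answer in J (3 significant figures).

W_total ≈ 4820 J

Step 1 (adiabatic): W = (P₁V₁ − P₂V₂)/(γ−1) = (12193 − 8369)/0.4 = 9560 J.
After step 1: P = 119.2 kPa, V = 70.2 L, T = 297.9 K.
Step 2 (isobaric): W = PΔV = (119.2 kPa)(30.4 − 70.2 L) = -4745 J.
W_total = 9560 − 4745 = 4815 J.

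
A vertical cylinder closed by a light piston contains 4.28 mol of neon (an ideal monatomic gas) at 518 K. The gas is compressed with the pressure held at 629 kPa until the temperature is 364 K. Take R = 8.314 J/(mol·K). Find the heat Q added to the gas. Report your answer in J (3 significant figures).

Q ≈ -13700 J

Isobaric: W = nRΔT = (4.28)(8.314)(-154) = -5480 J.
ΔU = nCᵥΔT with Cᵥ = 3R/2: ΔU = (4.28)(12.47)(-154) = -8220 J.
Q = ΔU + W = -8220 − 5480 = -13700 J.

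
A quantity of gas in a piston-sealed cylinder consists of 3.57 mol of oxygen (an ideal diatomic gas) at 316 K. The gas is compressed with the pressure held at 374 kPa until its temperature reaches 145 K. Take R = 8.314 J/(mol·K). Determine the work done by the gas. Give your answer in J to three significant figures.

Isobaric: W = P ΔV = nR ΔT.
W = (3.57)(8.314)(145 − 316) = -5075 J.

W ≈ -5080 J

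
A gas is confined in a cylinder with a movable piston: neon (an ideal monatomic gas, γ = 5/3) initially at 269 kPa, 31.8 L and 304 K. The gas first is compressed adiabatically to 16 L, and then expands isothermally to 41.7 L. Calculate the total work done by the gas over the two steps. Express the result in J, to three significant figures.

Step 1 (adiabatic): W = (P₁V₁ − P₂V₂)/(γ−1) = (8554 − 13522)/0.667 = -7452 J.
After step 1: P = 845.1 kPa, V = 16 L, T = 480.6 K.
Step 2 (isothermal): W = P₁V₁ ln(V₂/V₁) = (13522) ln(41.7/16) = 12953 J.
W_total = -7452 + 12953 = 5501 J.

W_total ≈ 5500 J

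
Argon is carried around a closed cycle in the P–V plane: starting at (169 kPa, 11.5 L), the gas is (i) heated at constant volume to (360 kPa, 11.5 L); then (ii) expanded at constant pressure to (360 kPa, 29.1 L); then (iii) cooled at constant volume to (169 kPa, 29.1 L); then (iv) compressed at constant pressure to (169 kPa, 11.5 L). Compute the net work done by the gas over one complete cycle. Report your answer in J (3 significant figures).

W_net ≈ 3360 J

Constant-volume legs do no work.
W(ii) = (360)(29.1 − 11.5) = 6336 J; W(iv) = (169)(11.5 − 29.1) = -2974 J.
W_net = 6336 − 2974 = 3362 J (the clockwise enclosed area).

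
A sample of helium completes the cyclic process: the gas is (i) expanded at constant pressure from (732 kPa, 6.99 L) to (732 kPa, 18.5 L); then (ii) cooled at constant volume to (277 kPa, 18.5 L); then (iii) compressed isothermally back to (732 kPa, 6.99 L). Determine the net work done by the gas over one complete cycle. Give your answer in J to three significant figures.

Leg (i): W = PΔV = (732)(18.5 − 6.99) = 8425 J.
Leg (ii): W = 0.
Leg (iii): W = PᵢVᵢ ln(V_f/Vᵢ) = (5124) ln(6.99/18.5) = -4988 J.
W_net = 8425 − 4988 = 3438 J.

W_net ≈ 3440 J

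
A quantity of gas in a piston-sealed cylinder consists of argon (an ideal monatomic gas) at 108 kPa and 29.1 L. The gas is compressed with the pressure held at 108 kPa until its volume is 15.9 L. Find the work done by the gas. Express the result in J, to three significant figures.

W ≈ -1430 J

Isobaric: W = P ΔV.
W = (108 kPa)(15.9 − 29.1 L) = (108)(-13.2) = -1426 J.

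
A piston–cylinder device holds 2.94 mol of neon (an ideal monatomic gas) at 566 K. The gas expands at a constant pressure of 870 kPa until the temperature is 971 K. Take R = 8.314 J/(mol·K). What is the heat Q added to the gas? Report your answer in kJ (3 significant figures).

Q ≈ 24.7 kJ

Isobaric: W = nRΔT = (2.94)(8.314)(405) = 9899 J.
ΔU = nCᵥΔT with Cᵥ = 3R/2: ΔU = (2.94)(12.47)(405) = 14849 J.
Q = ΔU + W = 14849 + 9899 = 24749 J.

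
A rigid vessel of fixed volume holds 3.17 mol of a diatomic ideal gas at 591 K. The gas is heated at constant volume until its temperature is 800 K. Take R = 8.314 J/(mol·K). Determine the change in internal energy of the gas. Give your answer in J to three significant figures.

Constant volume ⇒ W = 0, so Q = ΔU = nCᵥΔT with Cᵥ = 5R/2 = 20.79 J/(mol·K).
ΔU = (3.17)(20.79)(800 − 591) = 13771 J.

ΔU ≈ 13800 J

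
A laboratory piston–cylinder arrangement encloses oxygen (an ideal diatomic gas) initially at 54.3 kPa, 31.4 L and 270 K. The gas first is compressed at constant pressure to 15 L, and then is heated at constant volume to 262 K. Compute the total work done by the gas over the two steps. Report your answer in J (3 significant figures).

W_total ≈ -891 J

Step 1 (isobaric): W = PΔV = (54.3 kPa)(15 − 31.4 L) = -890.5 J.
Step 2 (isochoric): W = 0 (constant volume).
W_total = -890.5 + 0 = -890.5 J.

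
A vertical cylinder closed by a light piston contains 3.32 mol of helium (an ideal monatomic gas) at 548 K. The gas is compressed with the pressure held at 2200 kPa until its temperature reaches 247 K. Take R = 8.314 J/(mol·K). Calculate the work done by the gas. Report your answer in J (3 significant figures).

Isobaric: W = P ΔV = nR ΔT.
W = (3.32)(8.314)(247 − 548) = -8308 J.

W ≈ -8310 J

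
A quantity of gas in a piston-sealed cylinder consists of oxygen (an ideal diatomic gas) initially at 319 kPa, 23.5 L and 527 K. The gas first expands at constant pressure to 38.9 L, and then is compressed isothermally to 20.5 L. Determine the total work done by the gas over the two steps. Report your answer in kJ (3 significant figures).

Step 1 (isobaric): W = PΔV = (319 kPa)(38.9 − 23.5 L) = 4913 J.
After step 1: P = 319 kPa, V = 38.9 L, T = 872.4 K.
Step 2 (isothermal): W = P₁V₁ ln(V₂/V₁) = (12409) ln(20.5/38.9) = -7949 J.
W_total = 4913 − 7949 = -3036 J.

W_total ≈ -3.04 kJ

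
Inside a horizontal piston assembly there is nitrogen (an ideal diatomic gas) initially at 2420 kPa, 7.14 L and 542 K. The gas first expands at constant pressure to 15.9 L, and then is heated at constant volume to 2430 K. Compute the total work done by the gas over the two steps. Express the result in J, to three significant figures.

W_total ≈ 21200 J

Step 1 (isobaric): W = PΔV = (2420 kPa)(15.9 − 7.14 L) = 21199 J.
Step 2 (isochoric): W = 0 (constant volume).
W_total = 21199 + 0 = 21199 J.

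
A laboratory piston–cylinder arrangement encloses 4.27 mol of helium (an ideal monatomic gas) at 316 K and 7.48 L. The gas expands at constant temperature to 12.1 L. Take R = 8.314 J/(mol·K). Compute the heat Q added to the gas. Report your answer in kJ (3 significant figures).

Isothermal ⇒ ΔU = 0, so Q = W = nRT ln(V₂/V₁).
Q = (4.27)(8.314)(316) ln(12.1/7.48) = 11218 × 0.481 = 5396 J.

Q ≈ 5.40 kJ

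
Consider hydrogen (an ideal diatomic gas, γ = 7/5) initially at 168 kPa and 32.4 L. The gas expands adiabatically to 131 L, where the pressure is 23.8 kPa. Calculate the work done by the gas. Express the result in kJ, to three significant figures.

W ≈ 5.81 kJ

Adiabatic: W = (P₁V₁ − P₂V₂)/(γ − 1) with γ = 7/5.
P₁V₁ = 5443 J, P₂V₂ = 3118 J.
W = (5443 − 3118) / 0.4 = 5814 J.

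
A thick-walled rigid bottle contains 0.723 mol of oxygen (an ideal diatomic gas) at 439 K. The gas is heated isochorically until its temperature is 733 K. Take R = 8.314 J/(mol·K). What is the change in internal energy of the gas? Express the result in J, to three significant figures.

Constant volume ⇒ W = 0, so Q = ΔU = nCᵥΔT with Cᵥ = 5R/2 = 20.79 J/(mol·K).
ΔU = (0.723)(20.79)(733 − 439) = 4418 J.

ΔU ≈ 4420 J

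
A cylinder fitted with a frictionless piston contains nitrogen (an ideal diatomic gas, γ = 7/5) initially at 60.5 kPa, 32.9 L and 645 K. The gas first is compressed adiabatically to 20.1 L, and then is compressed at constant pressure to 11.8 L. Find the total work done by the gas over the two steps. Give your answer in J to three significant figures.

Step 1 (adiabatic): W = (P₁V₁ − P₂V₂)/(γ−1) = (1990 − 2424)/0.4 = -1084 J.
After step 1: P = 120.6 kPa, V = 20.1 L, T = 785.5 K.
Step 2 (isobaric): W = PΔV = (120.6 kPa)(11.8 − 20.1 L) = -1001 J.
W_total = -1084 − 1001 = -2085 J.

W_total ≈ -2090 J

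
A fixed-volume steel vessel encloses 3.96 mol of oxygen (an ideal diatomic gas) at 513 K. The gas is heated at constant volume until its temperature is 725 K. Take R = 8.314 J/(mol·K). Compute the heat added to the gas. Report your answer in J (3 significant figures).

Q ≈ 17400 J

Constant volume ⇒ W = 0, so Q = ΔU = nCᵥΔT with Cᵥ = 5R/2 = 20.79 J/(mol·K).
ΔU = (3.96)(20.79)(725 − 513) = 17449 J.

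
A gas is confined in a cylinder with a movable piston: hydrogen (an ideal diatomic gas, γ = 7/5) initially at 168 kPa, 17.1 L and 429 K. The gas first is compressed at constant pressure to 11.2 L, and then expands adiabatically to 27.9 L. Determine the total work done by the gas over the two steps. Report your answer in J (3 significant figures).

W_total ≈ 448 J

Step 1 (isobaric): W = PΔV = (168 kPa)(11.2 − 17.1 L) = -991.2 J.
After step 1: P = 168 kPa, V = 11.2 L, T = 281 K.
Step 2 (adiabatic): W = (P₁V₁ − P₂V₂)/(γ−1) = (1882 − 1306)/0.4 = 1439 J.
W_total = -991.2 + 1439 = 447.6 J.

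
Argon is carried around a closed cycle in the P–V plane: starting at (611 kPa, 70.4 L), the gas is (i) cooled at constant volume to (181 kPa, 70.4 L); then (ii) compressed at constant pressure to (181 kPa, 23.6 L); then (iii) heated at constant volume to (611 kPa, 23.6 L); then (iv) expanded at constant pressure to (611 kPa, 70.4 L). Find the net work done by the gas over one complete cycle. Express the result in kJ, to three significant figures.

Constant-volume legs do no work.
W(ii) = (181)(23.6 − 70.4) = -8471 J; W(iv) = (611)(70.4 − 23.6) = 28595 J.
W_net = -8471 + 28595 = 20124 J (the clockwise enclosed area).

W_net ≈ 20.1 kJ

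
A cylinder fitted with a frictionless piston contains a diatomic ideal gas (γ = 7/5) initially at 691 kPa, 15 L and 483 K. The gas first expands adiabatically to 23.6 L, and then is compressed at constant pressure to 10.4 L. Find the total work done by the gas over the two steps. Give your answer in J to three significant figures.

W_total ≈ -540 J

Step 1 (adiabatic): W = (P₁V₁ − P₂V₂)/(γ−1) = (10365 − 8647)/0.4 = 4296 J.
After step 1: P = 366.4 kPa, V = 23.6 L, T = 402.9 K.
Step 2 (isobaric): W = PΔV = (366.4 kPa)(10.4 − 23.6 L) = -4836 J.
W_total = 4296 − 4836 = -540 J.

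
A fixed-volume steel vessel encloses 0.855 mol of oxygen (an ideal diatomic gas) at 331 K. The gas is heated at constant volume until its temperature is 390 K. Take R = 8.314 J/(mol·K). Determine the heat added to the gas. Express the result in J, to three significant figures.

Q ≈ 1050 J

Constant volume ⇒ W = 0, so Q = ΔU = nCᵥΔT with Cᵥ = 5R/2 = 20.79 J/(mol·K).
ΔU = (0.855)(20.79)(390 − 331) = 1048 J.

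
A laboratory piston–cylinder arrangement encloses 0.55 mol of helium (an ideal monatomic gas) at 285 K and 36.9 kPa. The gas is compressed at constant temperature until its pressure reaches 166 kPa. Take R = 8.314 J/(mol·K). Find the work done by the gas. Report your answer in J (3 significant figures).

Isothermal process: W = nRT ln(V₂/V₁) = nRT ln(P₁/P₂).
W = (0.55)(8.314)(285) × ln(36.9/166)
  = 1303 × ln(0.2223) = 1303 × -1.504
W_by_gas = -1960 J.

W ≈ -1960 J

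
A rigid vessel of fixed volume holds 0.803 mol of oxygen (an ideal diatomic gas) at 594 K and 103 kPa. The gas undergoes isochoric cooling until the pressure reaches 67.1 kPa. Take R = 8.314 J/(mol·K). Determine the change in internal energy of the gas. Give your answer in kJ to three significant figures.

Constant volume ⇒ W = 0, so Q = ΔU = nCᵥΔT with Cᵥ = 5R/2 = 20.79 J/(mol·K).
At constant V, T₂/T₁ = P₂/P₁ ⇒ ΔT = T₁(P₂/P₁ − 1) = 594·(67.1/103 − 1) = -207 K.
ΔU = (0.803)(20.79)(-207) = -3455 J.

ΔU ≈ -3.46 kJ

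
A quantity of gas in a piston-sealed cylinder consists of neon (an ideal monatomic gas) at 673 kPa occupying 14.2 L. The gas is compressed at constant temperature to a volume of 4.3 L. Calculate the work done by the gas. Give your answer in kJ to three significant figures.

W ≈ -11.4 kJ

Isothermal: W = nRT ln(V₂/V₁) = P₁V₁ ln(V₂/V₁).
P₁V₁ = (673 kPa)(14.2 L) = 9557 J.
W = 9557 × ln(4.3/14.2) = 9557 × -1.195
W_by_gas = -11417 J.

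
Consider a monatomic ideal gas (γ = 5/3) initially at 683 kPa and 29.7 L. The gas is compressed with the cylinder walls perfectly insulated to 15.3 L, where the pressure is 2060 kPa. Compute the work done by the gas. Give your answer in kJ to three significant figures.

Adiabatic: W = (P₁V₁ − P₂V₂)/(γ − 1) with γ = 5/3.
P₁V₁ = 20285 J, P₂V₂ = 31518 J.
W = (20285 − 31518) / 0.6667 = -16849 J.

W ≈ -16.8 kJ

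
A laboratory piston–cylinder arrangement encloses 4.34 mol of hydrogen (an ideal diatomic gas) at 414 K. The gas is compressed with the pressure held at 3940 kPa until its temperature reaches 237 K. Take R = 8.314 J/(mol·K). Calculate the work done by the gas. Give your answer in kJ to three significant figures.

Isobaric: W = P ΔV = nR ΔT.
W = (4.34)(8.314)(237 − 414) = -6387 J.

W ≈ -6.39 kJ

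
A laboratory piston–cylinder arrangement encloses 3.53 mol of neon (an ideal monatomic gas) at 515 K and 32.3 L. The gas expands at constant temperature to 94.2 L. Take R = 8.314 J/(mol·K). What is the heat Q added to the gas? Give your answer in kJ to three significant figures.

Q ≈ 16.2 kJ

Isothermal ⇒ ΔU = 0, so Q = W = nRT ln(V₂/V₁).
Q = (3.53)(8.314)(515) ln(94.2/32.3) = 15114 × 1.07 = 16178 J.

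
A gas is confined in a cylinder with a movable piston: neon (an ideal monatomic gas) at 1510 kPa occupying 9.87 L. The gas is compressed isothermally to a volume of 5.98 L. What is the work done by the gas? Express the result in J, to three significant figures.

W ≈ -7470 J

Isothermal: W = nRT ln(V₂/V₁) = P₁V₁ ln(V₂/V₁).
P₁V₁ = (1510 kPa)(9.87 L) = 14904 J.
W = 14904 × ln(5.98/9.87) = 14904 × -0.5011
W_by_gas = -7468 J.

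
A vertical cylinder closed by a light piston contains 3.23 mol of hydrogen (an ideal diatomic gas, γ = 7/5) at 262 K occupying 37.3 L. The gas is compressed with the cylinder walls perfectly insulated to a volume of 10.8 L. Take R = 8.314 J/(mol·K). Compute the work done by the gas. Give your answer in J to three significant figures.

Adiabatic: TV^(γ−1) = const with γ = 7/5.
T₂ = T₁ (V₁/V₂)^(γ−1) = 262 × (37.3/10.8)^0.4 = 262 × 1.642 = 430.1 K.
W_by = nCᵥ(T₁ − T₂) = (3.23)(20.79)(262 − 430.1) = -11289 J.

W ≈ -11300 J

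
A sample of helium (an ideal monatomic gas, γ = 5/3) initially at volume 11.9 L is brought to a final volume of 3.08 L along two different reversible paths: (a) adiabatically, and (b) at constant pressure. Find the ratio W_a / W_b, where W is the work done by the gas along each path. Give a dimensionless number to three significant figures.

Path (a) adiabatic: W = P₁V₁(1 − (V₁/V₂)^(γ−1))/(γ−1) → W_a/(P₁V₁) = -2.193.
Path (b) isobaric: W = P₁(V₂ − V₁) → W_b/(P₁V₁) = -0.7412.
W_a / W_b = -2.193 / -0.7412 = 2.959.

W_a / W_b ≈ 2.96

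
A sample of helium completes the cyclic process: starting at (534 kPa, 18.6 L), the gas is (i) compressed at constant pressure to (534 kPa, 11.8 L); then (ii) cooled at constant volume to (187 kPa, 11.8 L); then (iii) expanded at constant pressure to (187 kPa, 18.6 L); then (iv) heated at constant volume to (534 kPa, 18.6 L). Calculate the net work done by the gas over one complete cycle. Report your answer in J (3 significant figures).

Constant-volume legs do no work.
W(i) = (534)(11.8 − 18.6) = -3631 J; W(iii) = (187)(18.6 − 11.8) = 1272 J.
W_net = -3631 + 1272 = -2360 J (the counter-clockwise enclosed area).

W_net ≈ -2360 J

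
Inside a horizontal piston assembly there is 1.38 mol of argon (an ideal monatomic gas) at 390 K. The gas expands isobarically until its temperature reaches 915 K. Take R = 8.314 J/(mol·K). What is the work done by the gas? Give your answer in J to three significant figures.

W ≈ 6020 J

Isobaric: W = P ΔV = nR ΔT.
W = (1.38)(8.314)(915 − 390) = 6023 J.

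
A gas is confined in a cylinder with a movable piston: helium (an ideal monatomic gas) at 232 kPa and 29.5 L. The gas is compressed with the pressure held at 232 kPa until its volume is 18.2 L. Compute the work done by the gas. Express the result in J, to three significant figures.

Isobaric: W = P ΔV.
W = (232 kPa)(18.2 − 29.5 L) = (232)(-11.3) = -2622 J.

W ≈ -2620 J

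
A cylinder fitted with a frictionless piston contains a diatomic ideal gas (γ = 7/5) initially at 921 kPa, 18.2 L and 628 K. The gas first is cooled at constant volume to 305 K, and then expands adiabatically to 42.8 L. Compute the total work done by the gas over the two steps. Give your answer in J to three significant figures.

Step 1 (isochoric): W = 0 (constant volume).
After step 1: P = 447.3 kPa (V unchanged).
Step 2 (adiabatic): W = (P₁V₁ − P₂V₂)/(γ−1) = (8141 − 5783)/0.4 = 5896 J.
W_total = 0 + 5896 = 5896 J.

W_total ≈ 5900 J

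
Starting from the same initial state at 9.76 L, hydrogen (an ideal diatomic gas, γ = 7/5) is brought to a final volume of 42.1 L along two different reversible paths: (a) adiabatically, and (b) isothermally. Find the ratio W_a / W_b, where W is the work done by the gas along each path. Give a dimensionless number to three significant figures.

W_a / W_b ≈ 0.757

Path (a) adiabatic: W = P₁V₁(1 − (V₁/V₂)^(γ−1))/(γ−1) → W_a/(P₁V₁) = 1.107.
Path (b) isothermal: W = P₁V₁ ln(V₂/V₁) → W_b/(P₁V₁) = 1.462.
W_a / W_b = 1.107 / 1.462 = 0.7572.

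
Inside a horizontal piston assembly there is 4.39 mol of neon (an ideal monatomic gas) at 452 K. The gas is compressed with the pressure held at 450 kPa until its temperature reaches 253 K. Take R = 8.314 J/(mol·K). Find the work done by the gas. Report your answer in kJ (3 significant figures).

W ≈ -7.26 kJ

Isobaric: W = P ΔV = nR ΔT.
W = (4.39)(8.314)(253 − 452) = -7263 J.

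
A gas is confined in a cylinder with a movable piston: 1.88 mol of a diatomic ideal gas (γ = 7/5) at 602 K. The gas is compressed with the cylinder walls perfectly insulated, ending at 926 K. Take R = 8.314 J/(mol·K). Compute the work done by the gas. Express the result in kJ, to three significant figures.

W ≈ -12.7 kJ

Adiabatic ⇒ Q = 0, so W_by = −ΔU = nCᵥ(T₁ − T₂).
Cᵥ = 5R/2 = 20.79 J/(mol·K).
W = (1.88)(20.79)(602 − 926) = -12661 J.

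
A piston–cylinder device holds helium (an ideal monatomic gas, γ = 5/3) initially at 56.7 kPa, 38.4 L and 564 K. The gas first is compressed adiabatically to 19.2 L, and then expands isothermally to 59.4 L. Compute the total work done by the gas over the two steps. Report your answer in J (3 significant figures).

Step 1 (adiabatic): W = (P₁V₁ − P₂V₂)/(γ−1) = (2177 − 3456)/0.667 = -1918 J.
After step 1: P = 180 kPa, V = 19.2 L, T = 895.3 K.
Step 2 (isothermal): W = P₁V₁ ln(V₂/V₁) = (3456) ln(59.4/19.2) = 3903 J.
W_total = -1918 + 3903 = 1985 J.

W_total ≈ 1980 J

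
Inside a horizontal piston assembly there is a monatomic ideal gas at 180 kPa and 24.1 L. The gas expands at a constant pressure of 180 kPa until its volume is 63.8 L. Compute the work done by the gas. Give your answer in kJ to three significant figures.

W ≈ 7.15 kJ

Isobaric: W = P ΔV.
W = (180 kPa)(63.8 − 24.1 L) = (180)(39.7) = 7146 J.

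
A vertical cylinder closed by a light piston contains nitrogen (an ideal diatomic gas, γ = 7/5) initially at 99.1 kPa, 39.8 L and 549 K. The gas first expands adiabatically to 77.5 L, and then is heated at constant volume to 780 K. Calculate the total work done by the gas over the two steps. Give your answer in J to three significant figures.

Step 1 (adiabatic): W = (P₁V₁ − P₂V₂)/(γ−1) = (3944 − 3021)/0.4 = 2307 J.
Step 2 (isochoric): W = 0 (constant volume).
W_total = 2307 + 0 = 2307 J.

W_total ≈ 2310 J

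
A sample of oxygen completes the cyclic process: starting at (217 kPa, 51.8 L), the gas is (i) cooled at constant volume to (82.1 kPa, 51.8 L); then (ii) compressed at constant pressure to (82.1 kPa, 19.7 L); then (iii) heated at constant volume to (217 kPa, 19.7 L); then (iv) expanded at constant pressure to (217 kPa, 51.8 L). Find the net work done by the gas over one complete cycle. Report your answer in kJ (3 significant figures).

W_net ≈ 4.33 kJ

Constant-volume legs do no work.
W(ii) = (82.1)(19.7 − 51.8) = -2635 J; W(iv) = (217)(51.8 − 19.7) = 6966 J.
W_net = -2635 + 6966 = 4330 J (the clockwise enclosed area).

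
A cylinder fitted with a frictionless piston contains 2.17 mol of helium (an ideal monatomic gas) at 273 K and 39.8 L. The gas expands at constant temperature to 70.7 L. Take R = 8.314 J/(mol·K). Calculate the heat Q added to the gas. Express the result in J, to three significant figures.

Isothermal ⇒ ΔU = 0, so Q = W = nRT ln(V₂/V₁).
Q = (2.17)(8.314)(273) ln(70.7/39.8) = 4925 × 0.5746 = 2830 J.

Q ≈ 2830 J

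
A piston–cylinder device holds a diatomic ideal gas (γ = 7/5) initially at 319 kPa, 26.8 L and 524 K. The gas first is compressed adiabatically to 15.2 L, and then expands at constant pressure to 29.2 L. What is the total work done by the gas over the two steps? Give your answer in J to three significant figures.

W_total ≈ 4440 J

Step 1 (adiabatic): W = (P₁V₁ − P₂V₂)/(γ−1) = (8549 − 10726)/0.4 = -5442 J.
After step 1: P = 705.7 kPa, V = 15.2 L, T = 657.4 K.
Step 2 (isobaric): W = PΔV = (705.7 kPa)(29.2 − 15.2 L) = 9879 J.
W_total = -5442 + 9879 = 4437 J.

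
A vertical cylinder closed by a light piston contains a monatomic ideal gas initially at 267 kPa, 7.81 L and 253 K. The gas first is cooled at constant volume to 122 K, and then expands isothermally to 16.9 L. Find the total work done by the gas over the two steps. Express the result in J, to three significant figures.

W_total ≈ 776 J

Step 1 (isochoric): W = 0 (constant volume).
After step 1: P = 128.8 kPa (V unchanged).
Step 2 (isothermal): W = P₁V₁ ln(V₂/V₁) = (1006) ln(16.9/7.81) = 776.2 J.
W_total = 0 + 776.2 = 776.2 J.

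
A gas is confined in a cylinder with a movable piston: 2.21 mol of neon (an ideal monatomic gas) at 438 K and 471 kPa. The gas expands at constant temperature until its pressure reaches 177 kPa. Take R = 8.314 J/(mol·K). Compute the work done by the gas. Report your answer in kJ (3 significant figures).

Isothermal process: W = nRT ln(V₂/V₁) = nRT ln(P₁/P₂).
W = (2.21)(8.314)(438) × ln(471/177)
  = 8048 × ln(2.661) = 8048 × 0.9787
W_by_gas = 7876 J.

W ≈ 7.88 kJ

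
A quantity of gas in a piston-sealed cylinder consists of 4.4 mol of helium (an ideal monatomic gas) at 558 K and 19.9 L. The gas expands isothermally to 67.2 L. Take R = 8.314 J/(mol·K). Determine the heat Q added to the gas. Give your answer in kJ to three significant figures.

Q ≈ 24.8 kJ

Isothermal ⇒ ΔU = 0, so Q = W = nRT ln(V₂/V₁).
Q = (4.4)(8.314)(558) ln(67.2/19.9) = 20413 × 1.217 = 24841 J.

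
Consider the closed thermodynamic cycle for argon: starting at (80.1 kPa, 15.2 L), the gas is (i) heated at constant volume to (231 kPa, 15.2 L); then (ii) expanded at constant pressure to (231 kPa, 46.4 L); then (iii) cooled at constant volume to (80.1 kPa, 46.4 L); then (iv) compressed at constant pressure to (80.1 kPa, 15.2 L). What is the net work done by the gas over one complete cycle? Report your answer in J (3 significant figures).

W_net ≈ 4710 J

Constant-volume legs do no work.
W(ii) = (231)(46.4 − 15.2) = 7207 J; W(iv) = (80.1)(15.2 − 46.4) = -2499 J.
W_net = 7207 − 2499 = 4708 J (the clockwise enclosed area).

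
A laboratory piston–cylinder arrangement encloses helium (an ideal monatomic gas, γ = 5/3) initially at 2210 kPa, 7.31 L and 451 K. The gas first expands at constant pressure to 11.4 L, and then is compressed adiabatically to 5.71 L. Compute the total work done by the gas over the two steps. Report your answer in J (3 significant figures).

W_total ≈ -13100 J

Step 1 (isobaric): W = PΔV = (2210 kPa)(11.4 − 7.31 L) = 9039 J.
After step 1: P = 2210 kPa, V = 11.4 L, T = 703.3 K.
Step 2 (adiabatic): W = (P₁V₁ − P₂V₂)/(γ−1) = (25194 − 39946)/0.667 = -22128 J.
W_total = 9039 − 22128 = -13090 J.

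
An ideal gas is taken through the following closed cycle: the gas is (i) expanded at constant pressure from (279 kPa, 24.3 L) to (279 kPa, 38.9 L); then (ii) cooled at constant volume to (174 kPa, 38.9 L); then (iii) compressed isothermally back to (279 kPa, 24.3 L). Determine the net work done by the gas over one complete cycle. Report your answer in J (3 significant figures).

W_net ≈ 889 J

Leg (i): W = PΔV = (279)(38.9 − 24.3) = 4073 J.
Leg (ii): W = 0.
Leg (iii): W = PᵢVᵢ ln(V_f/Vᵢ) = (6769) ln(24.3/38.9) = -3185 J.
W_net = 4073 − 3185 = 888.7 J.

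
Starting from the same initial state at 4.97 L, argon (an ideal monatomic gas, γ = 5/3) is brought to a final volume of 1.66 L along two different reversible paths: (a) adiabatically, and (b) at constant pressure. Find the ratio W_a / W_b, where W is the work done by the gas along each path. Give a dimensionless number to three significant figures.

W_a / W_b ≈ 2.43

Path (a) adiabatic: W = P₁V₁(1 − (V₁/V₂)^(γ−1))/(γ−1) → W_a/(P₁V₁) = -1.616.
Path (b) isobaric: W = P₁(V₂ − V₁) → W_b/(P₁V₁) = -0.666.
W_a / W_b = -1.616 / -0.666 = 2.426.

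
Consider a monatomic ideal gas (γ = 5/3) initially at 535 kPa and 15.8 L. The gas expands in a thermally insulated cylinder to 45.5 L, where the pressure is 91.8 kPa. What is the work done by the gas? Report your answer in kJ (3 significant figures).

Adiabatic: W = (P₁V₁ − P₂V₂)/(γ − 1) with γ = 5/3.
P₁V₁ = 8453 J, P₂V₂ = 4177 J.
W = (8453 − 4177) / 0.6667 = 6414 J.

W ≈ 6.41 kJ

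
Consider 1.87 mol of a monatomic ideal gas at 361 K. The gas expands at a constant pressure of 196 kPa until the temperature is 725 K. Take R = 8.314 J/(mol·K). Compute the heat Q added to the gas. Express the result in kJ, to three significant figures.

Q ≈ 14.1 kJ

Isobaric: W = nRΔT = (1.87)(8.314)(364) = 5659 J.
ΔU = nCᵥΔT with Cᵥ = 3R/2: ΔU = (1.87)(12.47)(364) = 8489 J.
Q = ΔU + W = 8489 + 5659 = 14148 J.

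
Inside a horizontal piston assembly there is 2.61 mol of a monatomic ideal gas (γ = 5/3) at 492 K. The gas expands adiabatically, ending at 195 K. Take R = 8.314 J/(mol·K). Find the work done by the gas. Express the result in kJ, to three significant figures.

Adiabatic ⇒ Q = 0, so W_by = −ΔU = nCᵥ(T₁ − T₂).
Cᵥ = 3R/2 = 12.47 J/(mol·K).
W = (2.61)(12.47)(492 − 195) = 9667 J.

W ≈ 9.67 kJ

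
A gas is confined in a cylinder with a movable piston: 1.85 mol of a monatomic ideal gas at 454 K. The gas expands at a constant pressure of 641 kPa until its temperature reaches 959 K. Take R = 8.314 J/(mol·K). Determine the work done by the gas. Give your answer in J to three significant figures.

Isobaric: W = P ΔV = nR ΔT.
W = (1.85)(8.314)(959 − 454) = 7767 J.

W ≈ 7770 J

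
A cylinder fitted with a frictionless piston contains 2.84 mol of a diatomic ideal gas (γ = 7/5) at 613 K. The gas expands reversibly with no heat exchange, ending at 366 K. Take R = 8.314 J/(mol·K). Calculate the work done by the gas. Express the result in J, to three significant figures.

W ≈ 14600 J

Adiabatic ⇒ Q = 0, so W_by = −ΔU = nCᵥ(T₁ − T₂).
Cᵥ = 5R/2 = 20.79 J/(mol·K).
W = (2.84)(20.79)(613 − 366) = 14580 J.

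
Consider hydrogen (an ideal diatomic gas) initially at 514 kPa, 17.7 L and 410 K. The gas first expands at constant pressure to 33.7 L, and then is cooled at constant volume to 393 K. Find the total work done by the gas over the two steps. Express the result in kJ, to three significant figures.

W_total ≈ 8.22 kJ

Step 1 (isobaric): W = PΔV = (514 kPa)(33.7 − 17.7 L) = 8224 J.
Step 2 (isochoric): W = 0 (constant volume).
W_total = 8224 + 0 = 8224 J.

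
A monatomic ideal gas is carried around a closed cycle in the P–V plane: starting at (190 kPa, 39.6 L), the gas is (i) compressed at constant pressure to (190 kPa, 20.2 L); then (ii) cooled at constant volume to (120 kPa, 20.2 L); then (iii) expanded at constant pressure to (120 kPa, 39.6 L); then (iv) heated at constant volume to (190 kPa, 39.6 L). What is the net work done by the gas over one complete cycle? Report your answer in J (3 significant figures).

W_net ≈ -1360 J

Constant-volume legs do no work.
W(i) = (190)(20.2 − 39.6) = -3686 J; W(iii) = (120)(39.6 − 20.2) = 2328 J.
W_net = -3686 + 2328 = -1358 J (the counter-clockwise enclosed area).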